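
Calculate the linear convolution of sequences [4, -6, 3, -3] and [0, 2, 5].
y[0] = 4×0 = 0; y[1] = 4×2 + -6×0 = 8; y[2] = 4×5 + -6×2 + 3×0 = 8; y[3] = -6×5 + 3×2 + -3×0 = -24; y[4] = 3×5 + -3×2 = 9; y[5] = -3×5 = -15

[0, 8, 8, -24, 9, -15]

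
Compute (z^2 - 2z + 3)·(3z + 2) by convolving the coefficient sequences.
Ascending coefficients: a = [3, -2, 1], b = [2, 3]. c[0] = 3×2 = 6; c[1] = 3×3 + -2×2 = 5; c[2] = -2×3 + 1×2 = -4; c[3] = 1×3 = 3. Result coefficients: [6, 5, -4, 3] → 3z^3 - 4z^2 + 5z + 6

3z^3 - 4z^2 + 5z + 6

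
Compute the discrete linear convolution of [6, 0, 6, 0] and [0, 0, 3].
y[0] = 6×0 = 0; y[1] = 6×0 + 0×0 = 0; y[2] = 6×3 + 0×0 + 6×0 = 18; y[3] = 0×3 + 6×0 + 0×0 = 0; y[4] = 6×3 + 0×0 = 18; y[5] = 0×3 = 0

[0, 0, 18, 0, 18, 0]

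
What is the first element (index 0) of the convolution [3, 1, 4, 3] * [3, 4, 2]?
Use y[k] = Σ_i a[i]·b[k-i] at k=0. y[0] = 3×3 = 9

9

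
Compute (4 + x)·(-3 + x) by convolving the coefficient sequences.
Ascending coefficients: a = [4, 1], b = [-3, 1]. c[0] = 4×-3 = -12; c[1] = 4×1 + 1×-3 = 1; c[2] = 1×1 = 1. Result coefficients: [-12, 1, 1] → -12 + x + x^2

-12 + x + x^2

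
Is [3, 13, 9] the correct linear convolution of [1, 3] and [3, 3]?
Recompute linear convolution of [1, 3] and [3, 3]: y[0] = 1×3 = 3; y[1] = 1×3 + 3×3 = 12; y[2] = 3×3 = 9 → [3, 12, 9]. Compare to given [3, 13, 9]: they differ at index 1: given 13, correct 12, so answer: No

No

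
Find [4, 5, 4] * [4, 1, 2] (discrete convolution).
y[0] = 4×4 = 16; y[1] = 4×1 + 5×4 = 24; y[2] = 4×2 + 5×1 + 4×4 = 29; y[3] = 5×2 + 4×1 = 14; y[4] = 4×2 = 8

[16, 24, 29, 14, 8]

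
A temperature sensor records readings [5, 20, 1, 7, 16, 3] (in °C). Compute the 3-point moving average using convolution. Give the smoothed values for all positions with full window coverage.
3-point moving average kernel = [1, 1, 1]. Apply in 'valid' mode (full window coverage): avg[0] = (5 + 20 + 1) / 3 = 8.67; avg[1] = (20 + 1 + 7) / 3 = 9.33; avg[2] = (1 + 7 + 16) / 3 = 8.0; avg[3] = (7 + 16 + 3) / 3 = 8.67. Smoothed values: [8.67, 9.33, 8.0, 8.67]

[8.67, 9.33, 8.0, 8.67]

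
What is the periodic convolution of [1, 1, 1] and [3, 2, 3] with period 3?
Use y[k] = Σ_j s[j]·t[(k-j) mod 3]. y[0] = 1×3 + 1×3 + 1×2 = 8; y[1] = 1×2 + 1×3 + 1×3 = 8; y[2] = 1×3 + 1×2 + 1×3 = 8. Result: [8, 8, 8]

[8, 8, 8]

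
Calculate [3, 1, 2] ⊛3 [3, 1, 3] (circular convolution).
Use y[k] = Σ_j a[j]·b[(k-j) mod 3]. y[0] = 3×3 + 1×3 + 2×1 = 14; y[1] = 3×1 + 1×3 + 2×3 = 12; y[2] = 3×3 + 1×1 + 2×3 = 16. Result: [14, 12, 16]

[14, 12, 16]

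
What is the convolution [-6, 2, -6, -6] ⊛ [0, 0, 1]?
y[0] = -6×0 = 0; y[1] = -6×0 + 2×0 = 0; y[2] = -6×1 + 2×0 + -6×0 = -6; y[3] = 2×1 + -6×0 + -6×0 = 2; y[4] = -6×1 + -6×0 = -6; y[5] = -6×1 = -6

[0, 0, -6, 2, -6, -6]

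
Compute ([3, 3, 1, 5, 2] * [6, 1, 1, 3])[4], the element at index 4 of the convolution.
Use y[k] = Σ_i a[i]·b[k-i] at k=4. y[4] = 3×3 + 1×1 + 5×1 + 2×6 = 27

27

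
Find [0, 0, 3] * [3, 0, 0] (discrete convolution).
y[0] = 0×3 = 0; y[1] = 0×0 + 0×3 = 0; y[2] = 0×0 + 0×0 + 3×3 = 9; y[3] = 0×0 + 3×0 = 0; y[4] = 3×0 = 0

[0, 0, 9, 0, 0]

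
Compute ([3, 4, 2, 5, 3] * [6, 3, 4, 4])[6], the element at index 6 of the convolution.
Use y[k] = Σ_i a[i]·b[k-i] at k=6. y[6] = 5×4 + 3×4 = 32

32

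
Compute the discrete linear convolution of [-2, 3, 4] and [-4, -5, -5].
y[0] = -2×-4 = 8; y[1] = -2×-5 + 3×-4 = -2; y[2] = -2×-5 + 3×-5 + 4×-4 = -21; y[3] = 3×-5 + 4×-5 = -35; y[4] = 4×-5 = -20

[8, -2, -21, -35, -20]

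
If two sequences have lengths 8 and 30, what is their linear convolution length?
Linear/full convolution length: m + n - 1 = 8 + 30 - 1 = 37

37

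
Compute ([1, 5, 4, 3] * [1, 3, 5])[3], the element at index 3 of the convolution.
Use y[k] = Σ_i a[i]·b[k-i] at k=3. y[3] = 5×5 + 4×3 + 3×1 = 40

40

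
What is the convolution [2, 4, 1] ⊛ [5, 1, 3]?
y[0] = 2×5 = 10; y[1] = 2×1 + 4×5 = 22; y[2] = 2×3 + 4×1 + 1×5 = 15; y[3] = 4×3 + 1×1 = 13; y[4] = 1×3 = 3

[10, 22, 15, 13, 3]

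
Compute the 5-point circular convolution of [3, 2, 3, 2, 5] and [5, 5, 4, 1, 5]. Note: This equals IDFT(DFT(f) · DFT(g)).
Either evaluate y[k] = Σ_j f[j]·g[(k-j) mod 5] directly, or use IDFT(DFT(f) · DFT(g)). y[0] = 3×5 + 2×5 + 3×1 + 2×4 + 5×5 = 61; y[1] = 3×5 + 2×5 + 3×5 + 2×1 + 5×4 = 62; y[2] = 3×4 + 2×5 + 3×5 + 2×5 + 5×1 = 52; y[3] = 3×1 + 2×4 + 3×5 + 2×5 + 5×5 = 61; y[4] = 3×5 + 2×1 + 3×4 + 2×5 + 5×5 = 64. Result: [61, 62, 52, 61, 64]

[61, 62, 52, 61, 64]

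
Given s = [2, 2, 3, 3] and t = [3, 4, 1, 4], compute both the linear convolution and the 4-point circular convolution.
Linear: y_lin[0] = 2×3 = 6; y_lin[1] = 2×4 + 2×3 = 14; y_lin[2] = 2×1 + 2×4 + 3×3 = 19; y_lin[3] = 2×4 + 2×1 + 3×4 + 3×3 = 31; y_lin[4] = 2×4 + 3×1 + 3×4 = 23; y_lin[5] = 3×4 + 3×1 = 15; y_lin[6] = 3×4 = 12 → [6, 14, 19, 31, 23, 15, 12]. Circular (length 4): y[0] = 2×3 + 2×4 + 3×1 + 3×4 = 29; y[1] = 2×4 + 2×3 + 3×4 + 3×1 = 29; y[2] = 2×1 + 2×4 + 3×3 + 3×4 = 31; y[3] = 2×4 + 2×1 + 3×4 + 3×3 = 31 → [29, 29, 31, 31]

Linear: [6, 14, 19, 31, 23, 15, 12], Circular: [29, 29, 31, 31]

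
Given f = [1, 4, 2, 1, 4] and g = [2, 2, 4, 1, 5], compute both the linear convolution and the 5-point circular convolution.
Linear: y_lin[0] = 1×2 = 2; y_lin[1] = 1×2 + 4×2 = 10; y_lin[2] = 1×4 + 4×2 + 2×2 = 16; y_lin[3] = 1×1 + 4×4 + 2×2 + 1×2 = 23; y_lin[4] = 1×5 + 4×1 + 2×4 + 1×2 + 4×2 = 27; y_lin[5] = 4×5 + 2×1 + 1×4 + 4×2 = 34; y_lin[6] = 2×5 + 1×1 + 4×4 = 27; y_lin[7] = 1×5 + 4×1 = 9; y_lin[8] = 4×5 = 20 → [2, 10, 16, 23, 27, 34, 27, 9, 20]. Circular (length 5): y[0] = 1×2 + 4×5 + 2×1 + 1×4 + 4×2 = 36; y[1] = 1×2 + 4×2 + 2×5 + 1×1 + 4×4 = 37; y[2] = 1×4 + 4×2 + 2×2 + 1×5 + 4×1 = 25; y[3] = 1×1 + 4×4 + 2×2 + 1×2 + 4×5 = 43; y[4] = 1×5 + 4×1 + 2×4 + 1×2 + 4×2 = 27 → [36, 37, 25, 43, 27]

Linear: [2, 10, 16, 23, 27, 34, 27, 9, 20], Circular: [36, 37, 25, 43, 27]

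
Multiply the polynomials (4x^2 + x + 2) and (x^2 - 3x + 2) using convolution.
Ascending coefficients: a = [2, 1, 4], b = [2, -3, 1]. c[0] = 2×2 = 4; c[1] = 2×-3 + 1×2 = -4; c[2] = 2×1 + 1×-3 + 4×2 = 7; c[3] = 1×1 + 4×-3 = -11; c[4] = 4×1 = 4. Result coefficients: [4, -4, 7, -11, 4] → 4x^4 - 11x^3 + 7x^2 - 4x + 4

4x^4 - 11x^3 + 7x^2 - 4x + 4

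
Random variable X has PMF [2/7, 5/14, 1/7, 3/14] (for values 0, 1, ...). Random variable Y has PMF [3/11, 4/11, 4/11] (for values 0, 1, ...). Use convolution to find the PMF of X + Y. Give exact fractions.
P(X+Y=k) = Σ_i P(X=i)·P(Y=k-i) — a convolution of [2/7, 5/14, 1/7, 3/14] and [3/11, 4/11, 4/11]. P(X+Y=0) = (2/7)×(3/11) = 6/77; P(X+Y=1) = (2/7)×(4/11) + (5/14)×(3/11) = 8/77 + 15/154 = 31/154; P(X+Y=2) = (2/7)×(4/11) + (5/14)×(4/11) + (1/7)×(3/11) = 8/77 + 10/77 + 3/77 = 3/11; P(X+Y=3) = (5/14)×(4/11) + (1/7)×(4/11) + (3/14)×(3/11) = 10/77 + 4/77 + 9/154 = 37/154; P(X+Y=4) = (1/7)×(4/11) + (3/14)×(4/11) = 4/77 + 6/77 = 10/77; P(X+Y=5) = (3/14)×(4/11) = 6/77. PMF: [6/77, 31/154, 3/11, 37/154, 10/77, 6/77] (sums to 1 ✓)

[6/77, 31/154, 3/11, 37/154, 10/77, 6/77]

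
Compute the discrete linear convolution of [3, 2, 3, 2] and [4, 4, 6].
y[0] = 3×4 = 12; y[1] = 3×4 + 2×4 = 20; y[2] = 3×6 + 2×4 + 3×4 = 38; y[3] = 2×6 + 3×4 + 2×4 = 32; y[4] = 3×6 + 2×4 = 26; y[5] = 2×6 = 12

[12, 20, 38, 32, 26, 12]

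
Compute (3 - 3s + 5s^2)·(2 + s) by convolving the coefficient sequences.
Ascending coefficients: a = [3, -3, 5], b = [2, 1]. c[0] = 3×2 = 6; c[1] = 3×1 + -3×2 = -3; c[2] = -3×1 + 5×2 = 7; c[3] = 5×1 = 5. Result coefficients: [6, -3, 7, 5] → 6 - 3s + 7s^2 + 5s^3

6 - 3s + 7s^2 + 5s^3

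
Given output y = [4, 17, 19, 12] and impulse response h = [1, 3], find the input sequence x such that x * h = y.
Deconvolve y=[4, 17, 19, 12] by h=[1, 3]. Since h[0]=1, solve forward: x[0] = y[0] / 1 = 4; x[1] = (y[1] - 4×3) / 1 = 5; x[2] = (y[2] - 5×3) / 1 = 4. So x = [4, 5, 4]. Check by forward convolution: y[0] = 4×1 = 4; y[1] = 4×3 + 5×1 = 17; y[2] = 5×3 + 4×1 = 19; y[3] = 4×3 = 12

[4, 5, 4]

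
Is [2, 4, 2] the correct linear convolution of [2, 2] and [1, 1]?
Recompute linear convolution of [2, 2] and [1, 1]: y[0] = 2×1 = 2; y[1] = 2×1 + 2×1 = 4; y[2] = 2×1 = 2 → [2, 4, 2]. Given [2, 4, 2] matches, so answer: Yes

Yes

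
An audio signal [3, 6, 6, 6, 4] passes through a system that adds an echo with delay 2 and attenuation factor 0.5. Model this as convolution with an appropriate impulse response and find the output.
Direct-path + delayed-attenuated-path model → impulse response h = [1, 0, 0.5] (1 at lag 0, 0.5 at lag 2). Output y[n] = x[n] + 0.5·x[n - 2] (with x[n] = 0 outside 0..4): y[0] = 3 + 0.5×0 = 3; y[1] = 6 + 0.5×0 = 6; y[2] = 6 + 0.5×3 = 7.5; y[3] = 6 + 0.5×6 = 9.0; y[4] = 4 + 0.5×6 = 7.0; y[5] = 0 + 0.5×6 = 3.0; y[6] = 0 + 0.5×4 = 2.0. So y = [3, 6, 7.5, 9.0, 7.0, 3.0, 2.0]

[3, 6, 7.5, 9.0, 7.0, 3.0, 2.0]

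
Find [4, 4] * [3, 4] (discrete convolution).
y[0] = 4×3 = 12; y[1] = 4×4 + 4×3 = 28; y[2] = 4×4 = 16

[12, 28, 16]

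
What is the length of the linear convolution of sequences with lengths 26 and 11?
Linear/full convolution length: m + n - 1 = 26 + 11 - 1 = 36

36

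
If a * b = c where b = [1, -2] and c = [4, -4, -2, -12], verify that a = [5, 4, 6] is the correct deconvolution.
Forward-compute [5, 4, 6] * [1, -2]: c[0] = 5×1 = 5; c[1] = 5×-2 + 4×1 = -6; c[2] = 4×-2 + 6×1 = -2; c[3] = 6×-2 = -12 → [5, -6, -2, -12]. Does not match given c = [4, -4, -2, -12].

Not verified. [5, 4, 6] * [1, -2] = [5, -6, -2, -12], which differs from [4, -4, -2, -12] at index 0.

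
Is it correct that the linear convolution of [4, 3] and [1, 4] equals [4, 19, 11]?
Recompute linear convolution of [4, 3] and [1, 4]: y[0] = 4×1 = 4; y[1] = 4×4 + 3×1 = 19; y[2] = 3×4 = 12 → [4, 19, 12]. Compare to given [4, 19, 11]: they differ at index 2: given 11, correct 12, so answer: No

No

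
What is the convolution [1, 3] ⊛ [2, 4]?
y[0] = 1×2 = 2; y[1] = 1×4 + 3×2 = 10; y[2] = 3×4 = 12

[2, 10, 12]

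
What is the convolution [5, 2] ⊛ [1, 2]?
y[0] = 5×1 = 5; y[1] = 5×2 + 2×1 = 12; y[2] = 2×2 = 4

[5, 12, 4]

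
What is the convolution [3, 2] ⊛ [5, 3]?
y[0] = 3×5 = 15; y[1] = 3×3 + 2×5 = 19; y[2] = 2×3 = 6

[15, 19, 6]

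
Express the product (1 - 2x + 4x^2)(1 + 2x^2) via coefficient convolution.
Ascending coefficients: a = [1, -2, 4], b = [1, 0, 2]. c[0] = 1×1 = 1; c[1] = 1×0 + -2×1 = -2; c[2] = 1×2 + -2×0 + 4×1 = 6; c[3] = -2×2 + 4×0 = -4; c[4] = 4×2 = 8. Result coefficients: [1, -2, 6, -4, 8] → 1 - 2x + 6x^2 - 4x^3 + 8x^4

1 - 2x + 6x^2 - 4x^3 + 8x^4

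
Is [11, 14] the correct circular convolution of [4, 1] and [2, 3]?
Recompute circular convolution of [4, 1] and [2, 3]: y[0] = 4×2 + 1×3 = 11; y[1] = 4×3 + 1×2 = 14 → [11, 14]. Given [11, 14] matches, so answer: Yes

Yes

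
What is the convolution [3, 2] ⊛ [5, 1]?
y[0] = 3×5 = 15; y[1] = 3×1 + 2×5 = 13; y[2] = 2×1 = 2

[15, 13, 2]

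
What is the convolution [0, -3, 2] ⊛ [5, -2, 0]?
y[0] = 0×5 = 0; y[1] = 0×-2 + -3×5 = -15; y[2] = 0×0 + -3×-2 + 2×5 = 16; y[3] = -3×0 + 2×-2 = -4; y[4] = 2×0 = 0

[0, -15, 16, -4, 0]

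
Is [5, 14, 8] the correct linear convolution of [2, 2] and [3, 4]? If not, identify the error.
Recompute linear convolution of [2, 2] and [3, 4]: y[0] = 2×3 = 6; y[1] = 2×4 + 2×3 = 14; y[2] = 2×4 = 8 → [6, 14, 8]. Compare to given [5, 14, 8]: they differ at index 0: given 5, correct 6, so answer: No

No. Error at index 0: given 5, correct 6.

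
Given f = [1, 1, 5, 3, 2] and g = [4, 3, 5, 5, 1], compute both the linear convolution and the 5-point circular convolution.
Linear: y_lin[0] = 1×4 = 4; y_lin[1] = 1×3 + 1×4 = 7; y_lin[2] = 1×5 + 1×3 + 5×4 = 28; y_lin[3] = 1×5 + 1×5 + 5×3 + 3×4 = 37; y_lin[4] = 1×1 + 1×5 + 5×5 + 3×3 + 2×4 = 48; y_lin[5] = 1×1 + 5×5 + 3×5 + 2×3 = 47; y_lin[6] = 5×1 + 3×5 + 2×5 = 30; y_lin[7] = 3×1 + 2×5 = 13; y_lin[8] = 2×1 = 2 → [4, 7, 28, 37, 48, 47, 30, 13, 2]. Circular (length 5): y[0] = 1×4 + 1×1 + 5×5 + 3×5 + 2×3 = 51; y[1] = 1×3 + 1×4 + 5×1 + 3×5 + 2×5 = 37; y[2] = 1×5 + 1×3 + 5×4 + 3×1 + 2×5 = 41; y[3] = 1×5 + 1×5 + 5×3 + 3×4 + 2×1 = 39; y[4] = 1×1 + 1×5 + 5×5 + 3×3 + 2×4 = 48 → [51, 37, 41, 39, 48]

Linear: [4, 7, 28, 37, 48, 47, 30, 13, 2], Circular: [51, 37, 41, 39, 48]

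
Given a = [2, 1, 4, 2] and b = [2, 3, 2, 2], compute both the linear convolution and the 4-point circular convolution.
Linear: y_lin[0] = 2×2 = 4; y_lin[1] = 2×3 + 1×2 = 8; y_lin[2] = 2×2 + 1×3 + 4×2 = 15; y_lin[3] = 2×2 + 1×2 + 4×3 + 2×2 = 22; y_lin[4] = 1×2 + 4×2 + 2×3 = 16; y_lin[5] = 4×2 + 2×2 = 12; y_lin[6] = 2×2 = 4 → [4, 8, 15, 22, 16, 12, 4]. Circular (length 4): y[0] = 2×2 + 1×2 + 4×2 + 2×3 = 20; y[1] = 2×3 + 1×2 + 4×2 + 2×2 = 20; y[2] = 2×2 + 1×3 + 4×2 + 2×2 = 19; y[3] = 2×2 + 1×2 + 4×3 + 2×2 = 22 → [20, 20, 19, 22]

Linear: [4, 8, 15, 22, 16, 12, 4], Circular: [20, 20, 19, 22]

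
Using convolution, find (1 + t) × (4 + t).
Ascending coefficients: a = [1, 1], b = [4, 1]. c[0] = 1×4 = 4; c[1] = 1×1 + 1×4 = 5; c[2] = 1×1 = 1. Result coefficients: [4, 5, 1] → 4 + 5t + t^2

4 + 5t + t^2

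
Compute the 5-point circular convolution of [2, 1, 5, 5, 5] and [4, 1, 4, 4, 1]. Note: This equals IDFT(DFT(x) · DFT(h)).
Either evaluate y[k] = Σ_j x[j]·h[(k-j) mod 5] directly, or use IDFT(DFT(x) · DFT(h)). y[0] = 2×4 + 1×1 + 5×4 + 5×4 + 5×1 = 54; y[1] = 2×1 + 1×4 + 5×1 + 5×4 + 5×4 = 51; y[2] = 2×4 + 1×1 + 5×4 + 5×1 + 5×4 = 54; y[3] = 2×4 + 1×4 + 5×1 + 5×4 + 5×1 = 42; y[4] = 2×1 + 1×4 + 5×4 + 5×1 + 5×4 = 51. Result: [54, 51, 54, 42, 51]

[54, 51, 54, 42, 51]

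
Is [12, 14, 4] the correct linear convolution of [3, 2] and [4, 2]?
Recompute linear convolution of [3, 2] and [4, 2]: y[0] = 3×4 = 12; y[1] = 3×2 + 2×4 = 14; y[2] = 2×2 = 4 → [12, 14, 4]. Given [12, 14, 4] matches, so answer: Yes

Yes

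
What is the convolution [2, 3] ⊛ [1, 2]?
y[0] = 2×1 = 2; y[1] = 2×2 + 3×1 = 7; y[2] = 3×2 = 6

[2, 7, 6]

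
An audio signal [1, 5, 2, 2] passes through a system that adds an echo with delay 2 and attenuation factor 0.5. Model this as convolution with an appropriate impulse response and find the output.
Direct-path + delayed-attenuated-path model → impulse response h = [1, 0, 0.5] (1 at lag 0, 0.5 at lag 2). Output y[n] = x[n] + 0.5·x[n - 2] (with x[n] = 0 outside 0..3): y[0] = 1 + 0.5×0 = 1; y[1] = 5 + 0.5×0 = 5; y[2] = 2 + 0.5×1 = 2.5; y[3] = 2 + 0.5×5 = 4.5; y[4] = 0 + 0.5×2 = 1.0; y[5] = 0 + 0.5×2 = 1.0. So y = [1, 5, 2.5, 4.5, 1.0, 1.0]

[1, 5, 2.5, 4.5, 1.0, 1.0]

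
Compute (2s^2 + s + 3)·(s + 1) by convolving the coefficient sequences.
Ascending coefficients: a = [3, 1, 2], b = [1, 1]. c[0] = 3×1 = 3; c[1] = 3×1 + 1×1 = 4; c[2] = 1×1 + 2×1 = 3; c[3] = 2×1 = 2. Result coefficients: [3, 4, 3, 2] → 2s^3 + 3s^2 + 4s + 3

2s^3 + 3s^2 + 4s + 3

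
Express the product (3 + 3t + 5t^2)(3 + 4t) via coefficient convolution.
Ascending coefficients: a = [3, 3, 5], b = [3, 4]. c[0] = 3×3 = 9; c[1] = 3×4 + 3×3 = 21; c[2] = 3×4 + 5×3 = 27; c[3] = 5×4 = 20. Result coefficients: [9, 21, 27, 20] → 9 + 21t + 27t^2 + 20t^3

9 + 21t + 27t^2 + 20t^3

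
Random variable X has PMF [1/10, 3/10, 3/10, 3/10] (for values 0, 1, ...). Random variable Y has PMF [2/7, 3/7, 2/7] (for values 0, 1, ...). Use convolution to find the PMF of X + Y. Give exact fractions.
P(X+Y=k) = Σ_i P(X=i)·P(Y=k-i) — a convolution of [1/10, 3/10, 3/10, 3/10] and [2/7, 3/7, 2/7]. P(X+Y=0) = (1/10)×(2/7) = 1/35; P(X+Y=1) = (1/10)×(3/7) + (3/10)×(2/7) = 3/70 + 3/35 = 9/70; P(X+Y=2) = (1/10)×(2/7) + (3/10)×(3/7) + (3/10)×(2/7) = 1/35 + 9/70 + 3/35 = 17/70; P(X+Y=3) = (3/10)×(2/7) + (3/10)×(3/7) + (3/10)×(2/7) = 3/35 + 9/70 + 3/35 = 3/10; P(X+Y=4) = (3/10)×(2/7) + (3/10)×(3/7) = 3/35 + 9/70 = 3/14; P(X+Y=5) = (3/10)×(2/7) = 3/35. PMF: [1/35, 9/70, 17/70, 3/10, 3/14, 3/35] (sums to 1 ✓)

[1/35, 9/70, 17/70, 3/10, 3/14, 3/35]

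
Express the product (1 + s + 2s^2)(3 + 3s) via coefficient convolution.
Ascending coefficients: a = [1, 1, 2], b = [3, 3]. c[0] = 1×3 = 3; c[1] = 1×3 + 1×3 = 6; c[2] = 1×3 + 2×3 = 9; c[3] = 2×3 = 6. Result coefficients: [3, 6, 9, 6] → 3 + 6s + 9s^2 + 6s^3

3 + 6s + 9s^2 + 6s^3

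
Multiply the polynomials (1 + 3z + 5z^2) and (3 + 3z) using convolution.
Ascending coefficients: a = [1, 3, 5], b = [3, 3]. c[0] = 1×3 = 3; c[1] = 1×3 + 3×3 = 12; c[2] = 3×3 + 5×3 = 24; c[3] = 5×3 = 15. Result coefficients: [3, 12, 24, 15] → 3 + 12z + 24z^2 + 15z^3

3 + 12z + 24z^2 + 15z^3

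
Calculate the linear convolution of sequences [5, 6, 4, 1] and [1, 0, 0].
y[0] = 5×1 = 5; y[1] = 5×0 + 6×1 = 6; y[2] = 5×0 + 6×0 + 4×1 = 4; y[3] = 6×0 + 4×0 + 1×1 = 1; y[4] = 4×0 + 1×0 = 0; y[5] = 1×0 = 0

[5, 6, 4, 1, 0, 0]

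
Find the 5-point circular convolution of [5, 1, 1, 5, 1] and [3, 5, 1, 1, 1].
Use y[k] = Σ_j f[j]·g[(k-j) mod 5]. y[0] = 5×3 + 1×1 + 1×1 + 5×1 + 1×5 = 27; y[1] = 5×5 + 1×3 + 1×1 + 5×1 + 1×1 = 35; y[2] = 5×1 + 1×5 + 1×3 + 5×1 + 1×1 = 19; y[3] = 5×1 + 1×1 + 1×5 + 5×3 + 1×1 = 27; y[4] = 5×1 + 1×1 + 1×1 + 5×5 + 1×3 = 35. Result: [27, 35, 19, 27, 35]

[27, 35, 19, 27, 35]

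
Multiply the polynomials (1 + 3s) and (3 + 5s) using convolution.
Ascending coefficients: a = [1, 3], b = [3, 5]. c[0] = 1×3 = 3; c[1] = 1×5 + 3×3 = 14; c[2] = 3×5 = 15. Result coefficients: [3, 14, 15] → 3 + 14s + 15s^2

3 + 14s + 15s^2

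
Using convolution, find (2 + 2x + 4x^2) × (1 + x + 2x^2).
Ascending coefficients: a = [2, 2, 4], b = [1, 1, 2]. c[0] = 2×1 = 2; c[1] = 2×1 + 2×1 = 4; c[2] = 2×2 + 2×1 + 4×1 = 10; c[3] = 2×2 + 4×1 = 8; c[4] = 4×2 = 8. Result coefficients: [2, 4, 10, 8, 8] → 2 + 4x + 10x^2 + 8x^3 + 8x^4

2 + 4x + 10x^2 + 8x^3 + 8x^4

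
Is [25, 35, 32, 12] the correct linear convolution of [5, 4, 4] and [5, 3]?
Recompute linear convolution of [5, 4, 4] and [5, 3]: y[0] = 5×5 = 25; y[1] = 5×3 + 4×5 = 35; y[2] = 4×3 + 4×5 = 32; y[3] = 4×3 = 12 → [25, 35, 32, 12]. Given [25, 35, 32, 12] matches, so answer: Yes

Yes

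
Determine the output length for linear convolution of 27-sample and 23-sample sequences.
Linear/full convolution length: m + n - 1 = 27 + 23 - 1 = 49

49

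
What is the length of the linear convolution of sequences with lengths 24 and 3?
Linear/full convolution length: m + n - 1 = 24 + 3 - 1 = 26

26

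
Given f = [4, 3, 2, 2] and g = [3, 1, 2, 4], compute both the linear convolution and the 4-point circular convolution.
Linear: y_lin[0] = 4×3 = 12; y_lin[1] = 4×1 + 3×3 = 13; y_lin[2] = 4×2 + 3×1 + 2×3 = 17; y_lin[3] = 4×4 + 3×2 + 2×1 + 2×3 = 30; y_lin[4] = 3×4 + 2×2 + 2×1 = 18; y_lin[5] = 2×4 + 2×2 = 12; y_lin[6] = 2×4 = 8 → [12, 13, 17, 30, 18, 12, 8]. Circular (length 4): y[0] = 4×3 + 3×4 + 2×2 + 2×1 = 30; y[1] = 4×1 + 3×3 + 2×4 + 2×2 = 25; y[2] = 4×2 + 3×1 + 2×3 + 2×4 = 25; y[3] = 4×4 + 3×2 + 2×1 + 2×3 = 30 → [30, 25, 25, 30]

Linear: [12, 13, 17, 30, 18, 12, 8], Circular: [30, 25, 25, 30]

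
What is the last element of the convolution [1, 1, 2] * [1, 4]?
Use y[k] = Σ_i a[i]·b[k-i] at k=3. y[3] = 2×4 = 8

8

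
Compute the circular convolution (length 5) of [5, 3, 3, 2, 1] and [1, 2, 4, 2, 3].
Use y[k] = Σ_j a[j]·b[(k-j) mod 5]. y[0] = 5×1 + 3×3 + 3×2 + 2×4 + 1×2 = 30; y[1] = 5×2 + 3×1 + 3×3 + 2×2 + 1×4 = 30; y[2] = 5×4 + 3×2 + 3×1 + 2×3 + 1×2 = 37; y[3] = 5×2 + 3×4 + 3×2 + 2×1 + 1×3 = 33; y[4] = 5×3 + 3×2 + 3×4 + 2×2 + 1×1 = 38. Result: [30, 30, 37, 33, 38]

[30, 30, 37, 33, 38]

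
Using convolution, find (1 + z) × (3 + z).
Ascending coefficients: a = [1, 1], b = [3, 1]. c[0] = 1×3 = 3; c[1] = 1×1 + 1×3 = 4; c[2] = 1×1 = 1. Result coefficients: [3, 4, 1] → 3 + 4z + z^2

3 + 4z + z^2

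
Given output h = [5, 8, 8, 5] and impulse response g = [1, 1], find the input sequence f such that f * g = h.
Deconvolve h=[5, 8, 8, 5] by g=[1, 1]. Since g[0]=1, solve forward: f[0] = h[0] / 1 = 5; f[1] = (h[1] - 5×1) / 1 = 3; f[2] = (h[2] - 3×1) / 1 = 5. So f = [5, 3, 5]. Check by forward convolution: h[0] = 5×1 = 5; h[1] = 5×1 + 3×1 = 8; h[2] = 3×1 + 5×1 = 8; h[3] = 5×1 = 5

[5, 3, 5]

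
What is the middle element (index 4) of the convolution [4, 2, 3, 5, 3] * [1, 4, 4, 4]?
Use y[k] = Σ_i a[i]·b[k-i] at k=4. y[4] = 2×4 + 3×4 + 5×4 + 3×1 = 43

43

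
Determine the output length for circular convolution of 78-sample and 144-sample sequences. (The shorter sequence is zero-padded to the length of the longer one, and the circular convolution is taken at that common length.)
Circular convolution (zero-padding the shorter input) has length max(m, n) = max(78, 144) = 144

144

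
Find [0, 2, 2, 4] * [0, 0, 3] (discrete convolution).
y[0] = 0×0 = 0; y[1] = 0×0 + 2×0 = 0; y[2] = 0×3 + 2×0 + 2×0 = 0; y[3] = 2×3 + 2×0 + 4×0 = 6; y[4] = 2×3 + 4×0 = 6; y[5] = 4×3 = 12

[0, 0, 0, 6, 6, 12]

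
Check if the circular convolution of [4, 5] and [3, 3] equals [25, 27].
Recompute circular convolution of [4, 5] and [3, 3]: y[0] = 4×3 + 5×3 = 27; y[1] = 4×3 + 5×3 = 27 → [27, 27]. Compare to given [25, 27]: they differ at index 0: given 25, correct 27, so answer: No

No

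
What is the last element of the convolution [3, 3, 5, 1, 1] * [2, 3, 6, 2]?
Use y[k] = Σ_i a[i]·b[k-i] at k=7. y[7] = 1×2 = 2

2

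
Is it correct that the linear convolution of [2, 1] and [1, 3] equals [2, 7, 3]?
Recompute linear convolution of [2, 1] and [1, 3]: y[0] = 2×1 = 2; y[1] = 2×3 + 1×1 = 7; y[2] = 1×3 = 3 → [2, 7, 3]. Given [2, 7, 3] matches, so answer: Yes

Yes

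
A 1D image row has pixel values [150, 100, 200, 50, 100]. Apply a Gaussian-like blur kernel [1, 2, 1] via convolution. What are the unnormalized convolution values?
Convolve image row [150, 100, 200, 50, 100] with kernel [1, 2, 1]: y[0] = 150×1 = 150; y[1] = 150×2 + 100×1 = 400; y[2] = 150×1 + 100×2 + 200×1 = 550; y[3] = 100×1 + 200×2 + 50×1 = 550; y[4] = 200×1 + 50×2 + 100×1 = 400; y[5] = 50×1 + 100×2 = 250; y[6] = 100×1 = 100 → [150, 400, 550, 550, 400, 250, 100]. Normalization factor = sum(kernel) = 4.

[150, 400, 550, 550, 400, 250, 100]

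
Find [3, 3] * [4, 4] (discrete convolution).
y[0] = 3×4 = 12; y[1] = 3×4 + 3×4 = 24; y[2] = 3×4 = 12

[12, 24, 12]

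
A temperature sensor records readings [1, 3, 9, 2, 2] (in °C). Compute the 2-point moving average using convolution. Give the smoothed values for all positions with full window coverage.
2-point moving average kernel = [1, 1]. Apply in 'valid' mode (full window coverage): avg[0] = (1 + 3) / 2 = 2.0; avg[1] = (3 + 9) / 2 = 6.0; avg[2] = (9 + 2) / 2 = 5.5; avg[3] = (2 + 2) / 2 = 2.0. Smoothed values: [2.0, 6.0, 5.5, 2.0]

[2.0, 6.0, 5.5, 2.0]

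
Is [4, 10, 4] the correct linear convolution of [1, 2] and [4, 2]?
Recompute linear convolution of [1, 2] and [4, 2]: y[0] = 1×4 = 4; y[1] = 1×2 + 2×4 = 10; y[2] = 2×2 = 4 → [4, 10, 4]. Given [4, 10, 4] matches, so answer: Yes

Yes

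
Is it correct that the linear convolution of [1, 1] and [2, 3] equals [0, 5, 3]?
Recompute linear convolution of [1, 1] and [2, 3]: y[0] = 1×2 = 2; y[1] = 1×3 + 1×2 = 5; y[2] = 1×3 = 3 → [2, 5, 3]. Compare to given [0, 5, 3]: they differ at index 0: given 0, correct 2, so answer: No

No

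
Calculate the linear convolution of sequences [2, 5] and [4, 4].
y[0] = 2×4 = 8; y[1] = 2×4 + 5×4 = 28; y[2] = 5×4 = 20

[8, 28, 20]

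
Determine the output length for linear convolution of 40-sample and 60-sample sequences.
Linear/full convolution length: m + n - 1 = 40 + 60 - 1 = 99

99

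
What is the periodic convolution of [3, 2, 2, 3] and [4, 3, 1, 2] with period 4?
Use y[k] = Σ_j u[j]·v[(k-j) mod 4]. y[0] = 3×4 + 2×2 + 2×1 + 3×3 = 27; y[1] = 3×3 + 2×4 + 2×2 + 3×1 = 24; y[2] = 3×1 + 2×3 + 2×4 + 3×2 = 23; y[3] = 3×2 + 2×1 + 2×3 + 3×4 = 26. Result: [27, 24, 23, 26]

[27, 24, 23, 26]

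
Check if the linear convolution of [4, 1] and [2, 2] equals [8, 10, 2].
Recompute linear convolution of [4, 1] and [2, 2]: y[0] = 4×2 = 8; y[1] = 4×2 + 1×2 = 10; y[2] = 1×2 = 2 → [8, 10, 2]. Given [8, 10, 2] matches, so answer: Yes

Yes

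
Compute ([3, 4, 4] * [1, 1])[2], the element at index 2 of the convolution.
Use y[k] = Σ_i a[i]·b[k-i] at k=2. y[2] = 4×1 + 4×1 = 8

8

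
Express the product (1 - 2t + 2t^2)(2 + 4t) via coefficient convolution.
Ascending coefficients: a = [1, -2, 2], b = [2, 4]. c[0] = 1×2 = 2; c[1] = 1×4 + -2×2 = 0; c[2] = -2×4 + 2×2 = -4; c[3] = 2×4 = 8. Result coefficients: [2, 0, -4, 8] → 2 - 4t^2 + 8t^3

2 - 4t^2 + 8t^3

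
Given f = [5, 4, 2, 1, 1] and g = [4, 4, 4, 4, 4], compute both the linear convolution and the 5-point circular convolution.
Linear: y_lin[0] = 5×4 = 20; y_lin[1] = 5×4 + 4×4 = 36; y_lin[2] = 5×4 + 4×4 + 2×4 = 44; y_lin[3] = 5×4 + 4×4 + 2×4 + 1×4 = 48; y_lin[4] = 5×4 + 4×4 + 2×4 + 1×4 + 1×4 = 52; y_lin[5] = 4×4 + 2×4 + 1×4 + 1×4 = 32; y_lin[6] = 2×4 + 1×4 + 1×4 = 16; y_lin[7] = 1×4 + 1×4 = 8; y_lin[8] = 1×4 = 4 → [20, 36, 44, 48, 52, 32, 16, 8, 4]. Circular (length 5): y[0] = 5×4 + 4×4 + 2×4 + 1×4 + 1×4 = 52; y[1] = 5×4 + 4×4 + 2×4 + 1×4 + 1×4 = 52; y[2] = 5×4 + 4×4 + 2×4 + 1×4 + 1×4 = 52; y[3] = 5×4 + 4×4 + 2×4 + 1×4 + 1×4 = 52; y[4] = 5×4 + 4×4 + 2×4 + 1×4 + 1×4 = 52 → [52, 52, 52, 52, 52]

Linear: [20, 36, 44, 48, 52, 32, 16, 8, 4], Circular: [52, 52, 52, 52, 52]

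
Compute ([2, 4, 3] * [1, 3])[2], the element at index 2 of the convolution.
Use y[k] = Σ_i a[i]·b[k-i] at k=2. y[2] = 4×3 + 3×1 = 15

15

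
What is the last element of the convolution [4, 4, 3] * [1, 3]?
Use y[k] = Σ_i a[i]·b[k-i] at k=3. y[3] = 3×3 = 9

9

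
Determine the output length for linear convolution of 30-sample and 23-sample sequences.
Linear/full convolution length: m + n - 1 = 30 + 23 - 1 = 52

52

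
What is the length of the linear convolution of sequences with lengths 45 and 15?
Linear/full convolution length: m + n - 1 = 45 + 15 - 1 = 59

59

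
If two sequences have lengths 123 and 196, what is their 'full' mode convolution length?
Linear/full convolution length: m + n - 1 = 123 + 196 - 1 = 318

318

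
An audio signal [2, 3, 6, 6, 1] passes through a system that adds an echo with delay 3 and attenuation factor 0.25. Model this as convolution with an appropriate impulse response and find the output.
Direct-path + delayed-attenuated-path model → impulse response h = [1, 0, 0, 0.25] (1 at lag 0, 0.25 at lag 3). Output y[n] = x[n] + 0.25·x[n - 3] (with x[n] = 0 outside 0..4): y[0] = 2 + 0.25×0 = 2; y[1] = 3 + 0.25×0 = 3; y[2] = 6 + 0.25×0 = 6; y[3] = 6 + 0.25×2 = 6.5; y[4] = 1 + 0.25×3 = 1.75; y[5] = 0 + 0.25×6 = 1.5; y[6] = 0 + 0.25×6 = 1.5; y[7] = 0 + 0.25×1 = 0.25. So y = [2, 3, 6, 6.5, 1.75, 1.5, 1.5, 0.25]

[2, 3, 6, 6.5, 1.75, 1.5, 1.5, 0.25]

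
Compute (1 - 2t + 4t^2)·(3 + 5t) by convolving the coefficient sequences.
Ascending coefficients: a = [1, -2, 4], b = [3, 5]. c[0] = 1×3 = 3; c[1] = 1×5 + -2×3 = -1; c[2] = -2×5 + 4×3 = 2; c[3] = 4×5 = 20. Result coefficients: [3, -1, 2, 20] → 3 - t + 2t^2 + 20t^3

3 - t + 2t^2 + 20t^3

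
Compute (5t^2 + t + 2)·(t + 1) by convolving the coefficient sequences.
Ascending coefficients: a = [2, 1, 5], b = [1, 1]. c[0] = 2×1 = 2; c[1] = 2×1 + 1×1 = 3; c[2] = 1×1 + 5×1 = 6; c[3] = 5×1 = 5. Result coefficients: [2, 3, 6, 5] → 5t^3 + 6t^2 + 3t + 2

5t^3 + 6t^2 + 3t + 2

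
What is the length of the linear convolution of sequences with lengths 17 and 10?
Linear/full convolution length: m + n - 1 = 17 + 10 - 1 = 26

26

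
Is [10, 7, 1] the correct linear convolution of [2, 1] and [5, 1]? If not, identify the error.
Recompute linear convolution of [2, 1] and [5, 1]: y[0] = 2×5 = 10; y[1] = 2×1 + 1×5 = 7; y[2] = 1×1 = 1 → [10, 7, 1]. Given [10, 7, 1] matches, so answer: Yes

Yes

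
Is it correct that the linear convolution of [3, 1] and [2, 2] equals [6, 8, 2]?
Recompute linear convolution of [3, 1] and [2, 2]: y[0] = 3×2 = 6; y[1] = 3×2 + 1×2 = 8; y[2] = 1×2 = 2 → [6, 8, 2]. Given [6, 8, 2] matches, so answer: Yes

Yes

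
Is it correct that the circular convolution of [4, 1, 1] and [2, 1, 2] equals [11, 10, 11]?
Recompute circular convolution of [4, 1, 1] and [2, 1, 2]: y[0] = 4×2 + 1×2 + 1×1 = 11; y[1] = 4×1 + 1×2 + 1×2 = 8; y[2] = 4×2 + 1×1 + 1×2 = 11 → [11, 8, 11]. Compare to given [11, 10, 11]: they differ at index 1: given 10, correct 8, so answer: No

No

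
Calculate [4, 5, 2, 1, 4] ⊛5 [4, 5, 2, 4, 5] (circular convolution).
Use y[k] = Σ_j a[j]·b[(k-j) mod 5]. y[0] = 4×4 + 5×5 + 2×4 + 1×2 + 4×5 = 71; y[1] = 4×5 + 5×4 + 2×5 + 1×4 + 4×2 = 62; y[2] = 4×2 + 5×5 + 2×4 + 1×5 + 4×4 = 62; y[3] = 4×4 + 5×2 + 2×5 + 1×4 + 4×5 = 60; y[4] = 4×5 + 5×4 + 2×2 + 1×5 + 4×4 = 65. Result: [71, 62, 62, 60, 65]

[71, 62, 62, 60, 65]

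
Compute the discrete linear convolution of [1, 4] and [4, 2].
y[0] = 1×4 = 4; y[1] = 1×2 + 4×4 = 18; y[2] = 4×2 = 8

[4, 18, 8]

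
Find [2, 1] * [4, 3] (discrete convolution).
y[0] = 2×4 = 8; y[1] = 2×3 + 1×4 = 10; y[2] = 1×3 = 3

[8, 10, 3]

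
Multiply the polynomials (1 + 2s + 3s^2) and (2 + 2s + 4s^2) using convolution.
Ascending coefficients: a = [1, 2, 3], b = [2, 2, 4]. c[0] = 1×2 = 2; c[1] = 1×2 + 2×2 = 6; c[2] = 1×4 + 2×2 + 3×2 = 14; c[3] = 2×4 + 3×2 = 14; c[4] = 3×4 = 12. Result coefficients: [2, 6, 14, 14, 12] → 2 + 6s + 14s^2 + 14s^3 + 12s^4

2 + 6s + 14s^2 + 14s^3 + 12s^4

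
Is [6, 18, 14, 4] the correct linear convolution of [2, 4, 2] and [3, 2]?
Recompute linear convolution of [2, 4, 2] and [3, 2]: y[0] = 2×3 = 6; y[1] = 2×2 + 4×3 = 16; y[2] = 4×2 + 2×3 = 14; y[3] = 2×2 = 4 → [6, 16, 14, 4]. Compare to given [6, 18, 14, 4]: they differ at index 1: given 18, correct 16, so answer: No

No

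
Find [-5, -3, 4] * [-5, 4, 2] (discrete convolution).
y[0] = -5×-5 = 25; y[1] = -5×4 + -3×-5 = -5; y[2] = -5×2 + -3×4 + 4×-5 = -42; y[3] = -3×2 + 4×4 = 10; y[4] = 4×2 = 8

[25, -5, -42, 10, 8]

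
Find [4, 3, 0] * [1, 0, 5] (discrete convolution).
y[0] = 4×1 = 4; y[1] = 4×0 + 3×1 = 3; y[2] = 4×5 + 3×0 + 0×1 = 20; y[3] = 3×5 + 0×0 = 15; y[4] = 0×5 = 0

[4, 3, 20, 15, 0]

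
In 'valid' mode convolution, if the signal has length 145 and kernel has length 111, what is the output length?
'Valid' mode counts only positions where the kernel fully overlaps the signal: m - n + 1 = 145 - 111 + 1 = 35

35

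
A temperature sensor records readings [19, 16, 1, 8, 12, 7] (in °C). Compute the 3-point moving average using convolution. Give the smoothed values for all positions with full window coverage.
3-point moving average kernel = [1, 1, 1]. Apply in 'valid' mode (full window coverage): avg[0] = (19 + 16 + 1) / 3 = 12.0; avg[1] = (16 + 1 + 8) / 3 = 8.33; avg[2] = (1 + 8 + 12) / 3 = 7.0; avg[3] = (8 + 12 + 7) / 3 = 9.0. Smoothed values: [12.0, 8.33, 7.0, 9.0]

[12.0, 8.33, 7.0, 9.0]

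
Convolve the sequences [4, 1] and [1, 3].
y[0] = 4×1 = 4; y[1] = 4×3 + 1×1 = 13; y[2] = 1×3 = 3

[4, 13, 3]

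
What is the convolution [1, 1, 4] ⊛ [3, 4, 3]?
y[0] = 1×3 = 3; y[1] = 1×4 + 1×3 = 7; y[2] = 1×3 + 1×4 + 4×3 = 19; y[3] = 1×3 + 4×4 = 19; y[4] = 4×3 = 12

[3, 7, 19, 19, 12]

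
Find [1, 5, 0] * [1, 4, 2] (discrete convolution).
y[0] = 1×1 = 1; y[1] = 1×4 + 5×1 = 9; y[2] = 1×2 + 5×4 + 0×1 = 22; y[3] = 5×2 + 0×4 = 10; y[4] = 0×2 = 0

[1, 9, 22, 10, 0]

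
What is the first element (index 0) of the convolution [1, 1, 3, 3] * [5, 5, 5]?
Use y[k] = Σ_i a[i]·b[k-i] at k=0. y[0] = 1×5 = 5

5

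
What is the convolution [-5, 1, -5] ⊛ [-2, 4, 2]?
y[0] = -5×-2 = 10; y[1] = -5×4 + 1×-2 = -22; y[2] = -5×2 + 1×4 + -5×-2 = 4; y[3] = 1×2 + -5×4 = -18; y[4] = -5×2 = -10

[10, -22, 4, -18, -10]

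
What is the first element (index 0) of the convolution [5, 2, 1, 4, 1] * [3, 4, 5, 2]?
Use y[k] = Σ_i a[i]·b[k-i] at k=0. y[0] = 5×3 = 15

15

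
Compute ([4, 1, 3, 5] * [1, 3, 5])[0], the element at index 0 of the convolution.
Use y[k] = Σ_i a[i]·b[k-i] at k=0. y[0] = 4×1 = 4

4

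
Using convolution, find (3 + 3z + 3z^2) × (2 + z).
Ascending coefficients: a = [3, 3, 3], b = [2, 1]. c[0] = 3×2 = 6; c[1] = 3×1 + 3×2 = 9; c[2] = 3×1 + 3×2 = 9; c[3] = 3×1 = 3. Result coefficients: [6, 9, 9, 3] → 6 + 9z + 9z^2 + 3z^3

6 + 9z + 9z^2 + 3z^3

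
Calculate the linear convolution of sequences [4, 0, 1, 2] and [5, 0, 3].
y[0] = 4×5 = 20; y[1] = 4×0 + 0×5 = 0; y[2] = 4×3 + 0×0 + 1×5 = 17; y[3] = 0×3 + 1×0 + 2×5 = 10; y[4] = 1×3 + 2×0 = 3; y[5] = 2×3 = 6

[20, 0, 17, 10, 3, 6]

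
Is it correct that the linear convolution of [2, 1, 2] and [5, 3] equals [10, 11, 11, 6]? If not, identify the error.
Recompute linear convolution of [2, 1, 2] and [5, 3]: y[0] = 2×5 = 10; y[1] = 2×3 + 1×5 = 11; y[2] = 1×3 + 2×5 = 13; y[3] = 2×3 = 6 → [10, 11, 13, 6]. Compare to given [10, 11, 11, 6]: they differ at index 2: given 11, correct 13, so answer: No

No. Error at index 2: given 11, correct 13.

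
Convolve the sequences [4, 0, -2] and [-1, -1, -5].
y[0] = 4×-1 = -4; y[1] = 4×-1 + 0×-1 = -4; y[2] = 4×-5 + 0×-1 + -2×-1 = -18; y[3] = 0×-5 + -2×-1 = 2; y[4] = -2×-5 = 10

[-4, -4, -18, 2, 10]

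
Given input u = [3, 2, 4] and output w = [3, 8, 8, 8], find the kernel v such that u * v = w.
Output length 4 = len(u) + len(v) - 1 ⇒ len(v) = 2. Solve v forward using v[k] = (w[k] - Σ_{i≥1} u[i]·v[k-i]) / u[0]: v[0] = w[0] / u[0] = 3 / 3 = 1; v[1] = (w[1] - 2×1) / u[0] = (8 - 2×1) / 3 = 2. So v = [1, 2]. Forward-check [3, 2, 4] * [1, 2]: w[0] = 3×1 = 3; w[1] = 3×2 + 2×1 = 8; w[2] = 2×2 + 4×1 = 8; w[3] = 4×2 = 8 → [3, 8, 8, 8] ✓

[1, 2]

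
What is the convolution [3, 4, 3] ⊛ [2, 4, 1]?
y[0] = 3×2 = 6; y[1] = 3×4 + 4×2 = 20; y[2] = 3×1 + 4×4 + 3×2 = 25; y[3] = 4×1 + 3×4 = 16; y[4] = 3×1 = 3

[6, 20, 25, 16, 3]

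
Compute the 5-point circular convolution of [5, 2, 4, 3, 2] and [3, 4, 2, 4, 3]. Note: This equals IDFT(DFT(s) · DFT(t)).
Either evaluate y[k] = Σ_j s[j]·t[(k-j) mod 5] directly, or use IDFT(DFT(s) · DFT(t)). y[0] = 5×3 + 2×3 + 4×4 + 3×2 + 2×4 = 51; y[1] = 5×4 + 2×3 + 4×3 + 3×4 + 2×2 = 54; y[2] = 5×2 + 2×4 + 4×3 + 3×3 + 2×4 = 47; y[3] = 5×4 + 2×2 + 4×4 + 3×3 + 2×3 = 55; y[4] = 5×3 + 2×4 + 4×2 + 3×4 + 2×3 = 49. Result: [51, 54, 47, 55, 49]

[51, 54, 47, 55, 49]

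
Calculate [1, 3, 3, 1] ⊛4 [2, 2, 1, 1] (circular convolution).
Use y[k] = Σ_j a[j]·b[(k-j) mod 4]. y[0] = 1×2 + 3×1 + 3×1 + 1×2 = 10; y[1] = 1×2 + 3×2 + 3×1 + 1×1 = 12; y[2] = 1×1 + 3×2 + 3×2 + 1×1 = 14; y[3] = 1×1 + 3×1 + 3×2 + 1×2 = 12. Result: [10, 12, 14, 12]

[10, 12, 14, 12]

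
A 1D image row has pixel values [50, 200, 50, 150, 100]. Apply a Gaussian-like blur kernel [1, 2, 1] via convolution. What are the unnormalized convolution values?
Convolve image row [50, 200, 50, 150, 100] with kernel [1, 2, 1]: y[0] = 50×1 = 50; y[1] = 50×2 + 200×1 = 300; y[2] = 50×1 + 200×2 + 50×1 = 500; y[3] = 200×1 + 50×2 + 150×1 = 450; y[4] = 50×1 + 150×2 + 100×1 = 450; y[5] = 150×1 + 100×2 = 350; y[6] = 100×1 = 100 → [50, 300, 500, 450, 450, 350, 100]. Normalization factor = sum(kernel) = 4.

[50, 300, 500, 450, 450, 350, 100]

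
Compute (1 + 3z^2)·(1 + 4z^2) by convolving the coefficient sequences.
Ascending coefficients: a = [1, 0, 3], b = [1, 0, 4]. c[0] = 1×1 = 1; c[1] = 1×0 + 0×1 = 0; c[2] = 1×4 + 0×0 + 3×1 = 7; c[3] = 0×4 + 3×0 = 0; c[4] = 3×4 = 12. Result coefficients: [1, 0, 7, 0, 12] → 1 + 7z^2 + 12z^4

1 + 7z^2 + 12z^4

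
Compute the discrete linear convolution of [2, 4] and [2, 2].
y[0] = 2×2 = 4; y[1] = 2×2 + 4×2 = 12; y[2] = 4×2 = 8

[4, 12, 8]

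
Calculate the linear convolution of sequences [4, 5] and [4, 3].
y[0] = 4×4 = 16; y[1] = 4×3 + 5×4 = 32; y[2] = 5×3 = 15

[16, 32, 15]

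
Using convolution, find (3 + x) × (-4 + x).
Ascending coefficients: a = [3, 1], b = [-4, 1]. c[0] = 3×-4 = -12; c[1] = 3×1 + 1×-4 = -1; c[2] = 1×1 = 1. Result coefficients: [-12, -1, 1] → -12 - x + x^2

-12 - x + x^2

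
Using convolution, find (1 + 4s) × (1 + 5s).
Ascending coefficients: a = [1, 4], b = [1, 5]. c[0] = 1×1 = 1; c[1] = 1×5 + 4×1 = 9; c[2] = 4×5 = 20. Result coefficients: [1, 9, 20] → 1 + 9s + 20s^2

1 + 9s + 20s^2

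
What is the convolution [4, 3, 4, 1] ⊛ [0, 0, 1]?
y[0] = 4×0 = 0; y[1] = 4×0 + 3×0 = 0; y[2] = 4×1 + 3×0 + 4×0 = 4; y[3] = 3×1 + 4×0 + 1×0 = 3; y[4] = 4×1 + 1×0 = 4; y[5] = 1×1 = 1

[0, 0, 4, 3, 4, 1]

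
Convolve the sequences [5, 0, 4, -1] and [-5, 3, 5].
y[0] = 5×-5 = -25; y[1] = 5×3 + 0×-5 = 15; y[2] = 5×5 + 0×3 + 4×-5 = 5; y[3] = 0×5 + 4×3 + -1×-5 = 17; y[4] = 4×5 + -1×3 = 17; y[5] = -1×5 = -5

[-25, 15, 5, 17, 17, -5]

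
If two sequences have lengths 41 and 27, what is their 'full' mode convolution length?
Linear/full convolution length: m + n - 1 = 41 + 27 - 1 = 67

67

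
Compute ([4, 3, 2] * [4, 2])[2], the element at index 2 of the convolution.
Use y[k] = Σ_i a[i]·b[k-i] at k=2. y[2] = 3×2 + 2×4 = 14

14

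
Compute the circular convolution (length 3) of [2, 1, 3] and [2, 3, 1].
Use y[k] = Σ_j a[j]·b[(k-j) mod 3]. y[0] = 2×2 + 1×1 + 3×3 = 14; y[1] = 2×3 + 1×2 + 3×1 = 11; y[2] = 2×1 + 1×3 + 3×2 = 11. Result: [14, 11, 11]

[14, 11, 11]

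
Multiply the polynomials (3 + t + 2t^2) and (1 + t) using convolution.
Ascending coefficients: a = [3, 1, 2], b = [1, 1]. c[0] = 3×1 = 3; c[1] = 3×1 + 1×1 = 4; c[2] = 1×1 + 2×1 = 3; c[3] = 2×1 = 2. Result coefficients: [3, 4, 3, 2] → 3 + 4t + 3t^2 + 2t^3

3 + 4t + 3t^2 + 2t^3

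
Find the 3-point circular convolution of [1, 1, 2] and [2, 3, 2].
Use y[k] = Σ_j a[j]·b[(k-j) mod 3]. y[0] = 1×2 + 1×2 + 2×3 = 10; y[1] = 1×3 + 1×2 + 2×2 = 9; y[2] = 1×2 + 1×3 + 2×2 = 9. Result: [10, 9, 9]

[10, 9, 9]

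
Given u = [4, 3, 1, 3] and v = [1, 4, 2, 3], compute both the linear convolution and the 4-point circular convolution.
Linear: y_lin[0] = 4×1 = 4; y_lin[1] = 4×4 + 3×1 = 19; y_lin[2] = 4×2 + 3×4 + 1×1 = 21; y_lin[3] = 4×3 + 3×2 + 1×4 + 3×1 = 25; y_lin[4] = 3×3 + 1×2 + 3×4 = 23; y_lin[5] = 1×3 + 3×2 = 9; y_lin[6] = 3×3 = 9 → [4, 19, 21, 25, 23, 9, 9]. Circular (length 4): y[0] = 4×1 + 3×3 + 1×2 + 3×4 = 27; y[1] = 4×4 + 3×1 + 1×3 + 3×2 = 28; y[2] = 4×2 + 3×4 + 1×1 + 3×3 = 30; y[3] = 4×3 + 3×2 + 1×4 + 3×1 = 25 → [27, 28, 30, 25]

Linear: [4, 19, 21, 25, 23, 9, 9], Circular: [27, 28, 30, 25]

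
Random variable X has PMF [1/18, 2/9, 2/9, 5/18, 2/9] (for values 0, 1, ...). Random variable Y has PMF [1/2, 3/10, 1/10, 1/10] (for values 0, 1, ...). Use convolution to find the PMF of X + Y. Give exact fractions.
P(X+Y=k) = Σ_i P(X=i)·P(Y=k-i) — a convolution of [1/18, 2/9, 2/9, 5/18, 2/9] and [1/2, 3/10, 1/10, 1/10]. P(X+Y=0) = (1/18)×(1/2) = 1/36; P(X+Y=1) = (1/18)×(3/10) + (2/9)×(1/2) = 1/60 + 1/9 = 23/180; P(X+Y=2) = (1/18)×(1/10) + (2/9)×(3/10) + (2/9)×(1/2) = 1/180 + 1/15 + 1/9 = 11/60; P(X+Y=3) = (1/18)×(1/10) + (2/9)×(1/10) + (2/9)×(3/10) + (5/18)×(1/2) = 1/180 + 1/45 + 1/15 + 5/36 = 7/30; P(X+Y=4) = (2/9)×(1/10) + (2/9)×(1/10) + (5/18)×(3/10) + (2/9)×(1/2) = 1/45 + 1/45 + 1/12 + 1/9 = 43/180; P(X+Y=5) = (2/9)×(1/10) + (5/18)×(1/10) + (2/9)×(3/10) = 1/45 + 1/36 + 1/15 = 7/60; P(X+Y=6) = (5/18)×(1/10) + (2/9)×(1/10) = 1/36 + 1/45 = 1/20; P(X+Y=7) = (2/9)×(1/10) = 1/45. PMF: [1/36, 23/180, 11/60, 7/30, 43/180, 7/60, 1/20, 1/45] (sums to 1 ✓)

[1/36, 23/180, 11/60, 7/30, 43/180, 7/60, 1/20, 1/45]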